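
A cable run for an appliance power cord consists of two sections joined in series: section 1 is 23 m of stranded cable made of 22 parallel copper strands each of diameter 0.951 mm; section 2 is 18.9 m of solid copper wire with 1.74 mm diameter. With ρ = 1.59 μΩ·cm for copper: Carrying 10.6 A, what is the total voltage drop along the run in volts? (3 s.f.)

ρ = 1.59 μΩ·cm = 1.59×10^-8 Ω·m
Section 1: A_strand = π(4.7550e-04)² = 7.103e-07 m²; R₁ = ρL/(N·A_s) = (1.59×10^-8)(23)/(22×7.103e-07) = 0.0234 Ω
Section 2: A = π(d/2)² = π(8.7000e-04 m)² = 2.378e-06 m²
R₂ = (1.59×10^-8)(18.9)/(2.378e-06) = 0.1264 Ω
R = R₁ + R₂ = 0.1498 Ω
V = IR = 10.6 × 0.1498 = 1.59 V

1.59 V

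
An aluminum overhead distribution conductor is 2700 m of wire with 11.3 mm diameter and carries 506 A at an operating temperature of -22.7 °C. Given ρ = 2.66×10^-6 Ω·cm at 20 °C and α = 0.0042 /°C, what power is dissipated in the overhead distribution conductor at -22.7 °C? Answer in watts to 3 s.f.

1.50×10^5 W

ρ = 2.66×10^-6 Ω·cm = 2.66×10^-8 Ω·m
A = π(d/2)² = π(5.6500e-03 m)² = 1.003e-04 m²
R₍20₎ = ρL/A = (2.66×10^-8)(2700)/(1.003e-04) = 0.7161 Ω
R₍-22.7₎ = R₍20₎(1 + αΔT) = 0.7161 × (1 + 0.0042×-42.7) = 0.5877 Ω
P = I²R = (506)² × 0.5877 = 1.50×10^5 W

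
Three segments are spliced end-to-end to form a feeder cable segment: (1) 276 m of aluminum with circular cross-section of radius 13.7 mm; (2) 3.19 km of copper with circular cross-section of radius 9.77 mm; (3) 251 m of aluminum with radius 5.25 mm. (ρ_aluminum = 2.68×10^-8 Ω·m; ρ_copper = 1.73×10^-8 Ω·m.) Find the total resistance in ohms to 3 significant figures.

0.274 Ω

Seg 1: A = πr² = π(1.3700e-02 m)² = 5.896e-04 m²
R_1 = (2.68×10^-8)(276)/(5.896e-04) = 0.01254 Ω
Seg 2: A = πr² = π(9.7700e-03 m)² = 2.999e-04 m²
R_2 = (1.73×10^-8)(3190)/(2.999e-04) = 0.184 Ω
Seg 3: A = πr² = π(5.2500e-03 m)² = 8.659e-05 m²
R_3 = (2.68×10^-8)(251)/(8.659e-05) = 0.07769 Ω
R_total = R_1 + R_2 + R_3 = 0.274 Ω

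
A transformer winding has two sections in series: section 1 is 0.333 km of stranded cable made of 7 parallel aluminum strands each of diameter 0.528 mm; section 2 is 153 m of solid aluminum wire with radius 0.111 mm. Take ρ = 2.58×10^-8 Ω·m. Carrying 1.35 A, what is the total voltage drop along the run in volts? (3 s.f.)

145 V

Section 1: A_strand = π(2.6400e-04)² = 2.190e-07 m²; R₁ = ρL/(N·A_s) = (2.58×10^-8)(333)/(7×2.190e-07) = 5.605 Ω
Section 2: A = πr² = π(1.1100e-04 m)² = 3.871e-08 m²
R₂ = (2.58×10^-8)(153)/(3.871e-08) = 102 Ω
R = R₁ + R₂ = 107.6 Ω
V = IR = 1.35 × 107.6 = 145 V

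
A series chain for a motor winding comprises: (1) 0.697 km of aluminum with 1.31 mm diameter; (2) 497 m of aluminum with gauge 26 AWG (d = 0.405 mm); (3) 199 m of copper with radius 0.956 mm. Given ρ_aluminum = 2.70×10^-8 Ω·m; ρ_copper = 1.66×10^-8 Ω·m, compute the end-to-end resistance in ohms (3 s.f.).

119 Ω

Seg 1: A = π(d/2)² = π(6.5500e-04 m)² = 1.348e-06 m²
R_1 = (2.70×10^-8)(697)/(1.348e-06) = 13.96 Ω
Seg 2: A = π(0.405/2 mm)² = π(2.0250e-04 m)² = 1.288e-07 m²
R_2 = (2.70×10^-8)(497)/(1.288e-07) = 104.2 Ω
Seg 3: A = πr² = π(9.5600e-04 m)² = 2.871e-06 m²
R_3 = (1.66×10^-8)(199)/(2.871e-06) = 1.151 Ω
R_total = R_1 + R_2 + R_3 = 119 Ω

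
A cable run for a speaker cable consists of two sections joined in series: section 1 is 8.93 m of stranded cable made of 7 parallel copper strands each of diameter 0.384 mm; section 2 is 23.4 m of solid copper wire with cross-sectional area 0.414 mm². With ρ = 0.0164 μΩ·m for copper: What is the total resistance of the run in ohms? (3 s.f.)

1.11 Ω

ρ = 0.0164 μΩ·m = 1.64×10^-8 Ω·m
Section 1: A_strand = π(1.9200e-04)² = 1.158e-07 m²; R₁ = ρL/(N·A_s) = (1.64×10^-8)(8.93)/(7×1.158e-07) = 0.1807 Ω
Section 2: A = 0.414 mm² = 4.140e-07 m²
R₂ = (1.64×10^-8)(23.4)/(4.140e-07) = 0.927 Ω
R = R₁ + R₂ = 1.11 Ω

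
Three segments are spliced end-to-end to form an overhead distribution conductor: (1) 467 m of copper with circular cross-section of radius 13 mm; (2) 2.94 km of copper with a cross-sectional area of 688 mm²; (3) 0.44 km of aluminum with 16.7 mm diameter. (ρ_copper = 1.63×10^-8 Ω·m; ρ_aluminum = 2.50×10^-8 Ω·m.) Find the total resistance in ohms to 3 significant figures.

Seg 1: A = πr² = π(1.3000e-02 m)² = 5.309e-04 m²
R_1 = (1.63×10^-8)(467)/(5.309e-04) = 0.01434 Ω
Seg 2: A = 688 mm² = 6.880e-04 m²
R_2 = (1.63×10^-8)(2940)/(6.880e-04) = 0.06965 Ω
Seg 3: A = π(d/2)² = π(8.3500e-03 m)² = 2.190e-04 m²
R_3 = (2.50×10^-8)(440)/(2.190e-04) = 0.05022 Ω
R_total = R_1 + R_2 + R_3 = 0.134 Ω

0.134 Ω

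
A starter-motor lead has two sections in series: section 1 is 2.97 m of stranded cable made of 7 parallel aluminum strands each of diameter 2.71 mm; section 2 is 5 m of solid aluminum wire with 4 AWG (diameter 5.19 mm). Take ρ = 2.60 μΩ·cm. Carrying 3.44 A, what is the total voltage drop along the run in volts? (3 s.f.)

ρ = 2.60 μΩ·cm = 2.60×10^-8 Ω·m
Section 1: A_strand = π(1.3550e-03)² = 5.768e-06 m²; R₁ = ρL/(N·A_s) = (2.60×10^-8)(2.97)/(7×5.768e-06) = 0.001913 Ω
Section 2: A = π(5.19/2 mm)² = π(2.5950e-03 m)² = 2.116e-05 m²
R₂ = (2.60×10^-8)(5)/(2.116e-05) = 0.006145 Ω
R = R₁ + R₂ = 0.008057 Ω
V = IR = 3.44 × 0.008057 = 0.0277 V

0.0277 V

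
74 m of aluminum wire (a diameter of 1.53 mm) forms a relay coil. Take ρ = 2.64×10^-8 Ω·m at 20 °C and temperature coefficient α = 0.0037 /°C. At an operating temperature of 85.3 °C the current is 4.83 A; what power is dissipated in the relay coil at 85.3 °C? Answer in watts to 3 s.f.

A = π(d/2)² = π(7.6500e-04 m)² = 1.839e-06 m²
R₍20₎ = ρL/A = (2.64×10^-8)(74)/(1.839e-06) = 1.063 Ω
R₍85.3₎ = R₍20₎(1 + αΔT) = 1.063 × (1 + 0.0037×65.3) = 1.319 Ω
P = I²R = (4.83)² × 1.319 = 30.8 W

30.8 W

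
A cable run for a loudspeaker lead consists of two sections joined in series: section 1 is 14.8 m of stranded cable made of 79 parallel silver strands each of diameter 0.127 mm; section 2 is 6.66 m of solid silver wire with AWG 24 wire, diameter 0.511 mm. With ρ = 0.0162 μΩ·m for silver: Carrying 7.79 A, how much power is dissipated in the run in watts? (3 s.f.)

46.5 W

ρ = 0.0162 μΩ·m = 1.62×10^-8 Ω·m
Section 1: A_strand = π(6.3500e-05)² = 1.267e-08 m²; R₁ = ρL/(N·A_s) = (1.62×10^-8)(14.8)/(79×1.267e-08) = 0.2396 Ω
Section 2: A = π(0.511/2 mm)² = π(2.5550e-04 m)² = 2.051e-07 m²
R₂ = (1.62×10^-8)(6.66)/(2.051e-07) = 0.5261 Ω
R = R₁ + R₂ = 0.7657 Ω
P = I²R = (7.79)² × 0.7657 = 46.5 W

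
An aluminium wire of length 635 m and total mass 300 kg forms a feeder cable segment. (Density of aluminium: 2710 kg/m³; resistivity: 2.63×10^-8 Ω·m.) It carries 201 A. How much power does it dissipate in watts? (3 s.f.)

A = m/(density·L) = 300/(2710×635) = 1.7433e-04 m²
R = ρL/A = (2.63×10^-8)(635)/(1.7433e-04) = 0.0958 Ω
P = I²R = (201)² × 0.0958 = 3870 W

3870 W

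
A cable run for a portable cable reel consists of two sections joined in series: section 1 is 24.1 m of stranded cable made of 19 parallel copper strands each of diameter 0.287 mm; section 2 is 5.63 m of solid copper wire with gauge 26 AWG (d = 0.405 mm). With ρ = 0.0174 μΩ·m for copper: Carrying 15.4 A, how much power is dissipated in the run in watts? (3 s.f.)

ρ = 0.0174 μΩ·m = 1.74×10^-8 Ω·m
Section 1: A_strand = π(1.4350e-04)² = 6.469e-08 m²; R₁ = ρL/(N·A_s) = (1.74×10^-8)(24.1)/(19×6.469e-08) = 0.3412 Ω
Section 2: A = π(0.405/2 mm)² = π(2.0250e-04 m)² = 1.288e-07 m²
R₂ = (1.74×10^-8)(5.63)/(1.288e-07) = 0.7604 Ω
R = R₁ + R₂ = 1.102 Ω
P = I²R = (15.4)² × 1.102 = 261 W

261 W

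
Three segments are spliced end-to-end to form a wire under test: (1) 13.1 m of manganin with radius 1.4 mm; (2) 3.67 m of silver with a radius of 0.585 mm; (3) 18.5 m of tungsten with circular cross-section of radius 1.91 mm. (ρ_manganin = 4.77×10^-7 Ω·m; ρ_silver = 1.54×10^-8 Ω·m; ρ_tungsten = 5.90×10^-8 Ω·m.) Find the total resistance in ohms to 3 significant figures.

1.16 Ω

Seg 1: A = πr² = π(1.4000e-03 m)² = 6.158e-06 m²
R_1 = (4.77×10^-7)(13.1)/(6.158e-06) = 1.015 Ω
Seg 2: A = πr² = π(5.8500e-04 m)² = 1.075e-06 m²
R_2 = (1.54×10^-8)(3.67)/(1.075e-06) = 0.05257 Ω
Seg 3: A = πr² = π(1.9100e-03 m)² = 1.146e-05 m²
R_3 = (5.90×10^-8)(18.5)/(1.146e-05) = 0.09524 Ω
R_total = R_1 + R_2 + R_3 = 1.16 Ω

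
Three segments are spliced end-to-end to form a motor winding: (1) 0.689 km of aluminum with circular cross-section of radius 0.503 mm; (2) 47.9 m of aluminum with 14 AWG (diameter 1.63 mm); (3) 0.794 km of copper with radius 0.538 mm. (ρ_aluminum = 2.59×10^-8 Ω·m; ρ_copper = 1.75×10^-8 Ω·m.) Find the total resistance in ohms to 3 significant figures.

Seg 1: A = πr² = π(5.0300e-04 m)² = 7.949e-07 m²
R_1 = (2.59×10^-8)(689)/(7.949e-07) = 22.45 Ω
Seg 2: A = π(1.63/2 mm)² = π(8.1500e-04 m)² = 2.087e-06 m²
R_2 = (2.59×10^-8)(47.9)/(2.087e-06) = 0.5945 Ω
Seg 3: A = πr² = π(5.3800e-04 m)² = 9.093e-07 m²
R_3 = (1.75×10^-8)(794)/(9.093e-07) = 15.28 Ω
R_total = R_1 + R_2 + R_3 = 38.3 Ω

38.3 Ω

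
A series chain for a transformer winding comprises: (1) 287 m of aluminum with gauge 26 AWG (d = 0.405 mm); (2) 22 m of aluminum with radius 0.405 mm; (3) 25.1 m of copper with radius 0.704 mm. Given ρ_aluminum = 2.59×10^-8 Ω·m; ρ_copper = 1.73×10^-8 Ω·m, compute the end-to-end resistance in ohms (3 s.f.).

Seg 1: A = π(0.405/2 mm)² = π(2.0250e-04 m)² = 1.288e-07 m²
R_1 = (2.59×10^-8)(287)/(1.288e-07) = 57.7 Ω
Seg 2: A = πr² = π(4.0500e-04 m)² = 5.153e-07 m²
R_2 = (2.59×10^-8)(22)/(5.153e-07) = 1.106 Ω
Seg 3: A = πr² = π(7.0400e-04 m)² = 1.557e-06 m²
R_3 = (1.73×10^-8)(25.1)/(1.557e-06) = 0.2789 Ω
R_total = R_1 + R_2 + R_3 = 59.1 Ω

59.1 Ω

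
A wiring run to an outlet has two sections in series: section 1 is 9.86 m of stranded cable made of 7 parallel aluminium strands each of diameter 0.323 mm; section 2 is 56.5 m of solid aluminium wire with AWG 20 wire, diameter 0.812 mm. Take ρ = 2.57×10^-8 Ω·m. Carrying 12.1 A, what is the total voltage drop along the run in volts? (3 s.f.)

39.3 V

Section 1: A_strand = π(1.6150e-04)² = 8.194e-08 m²; R₁ = ρL/(N·A_s) = (2.57×10^-8)(9.86)/(7×8.194e-08) = 0.4418 Ω
Section 2: A = π(0.812/2 mm)² = π(4.0600e-04 m)² = 5.178e-07 m²
R₂ = (2.57×10^-8)(56.5)/(5.178e-07) = 2.804 Ω
R = R₁ + R₂ = 3.246 Ω
V = IR = 12.1 × 3.246 = 39.3 V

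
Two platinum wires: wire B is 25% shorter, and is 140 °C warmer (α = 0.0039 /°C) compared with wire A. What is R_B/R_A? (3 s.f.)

1.16

R ∝ ρL/d² with ρ ∝ (1+αΔT), so R_B/R_A = (1 − 25/100) × (1 + 0.0039×140)
= 0.75 × 1.546 = 1.16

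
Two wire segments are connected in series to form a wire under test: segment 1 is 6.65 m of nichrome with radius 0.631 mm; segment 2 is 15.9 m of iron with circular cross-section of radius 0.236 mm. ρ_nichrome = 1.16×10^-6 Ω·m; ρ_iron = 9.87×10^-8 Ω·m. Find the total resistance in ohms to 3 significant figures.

15.1 Ω

Segment 1: A = πr² = π(6.3100e-04 m)² = 1.251e-06 m²
R₁ = ρL/A = (1.16×10^-6)(6.65)/(1.251e-06) = 6.167 Ω
Segment 2: A = πr² = π(2.3600e-04 m)² = 1.750e-07 m²
R₂ = (9.87×10^-8)(15.9)/(1.750e-07) = 8.969 Ω
R = R₁ + R₂ = 15.1 Ω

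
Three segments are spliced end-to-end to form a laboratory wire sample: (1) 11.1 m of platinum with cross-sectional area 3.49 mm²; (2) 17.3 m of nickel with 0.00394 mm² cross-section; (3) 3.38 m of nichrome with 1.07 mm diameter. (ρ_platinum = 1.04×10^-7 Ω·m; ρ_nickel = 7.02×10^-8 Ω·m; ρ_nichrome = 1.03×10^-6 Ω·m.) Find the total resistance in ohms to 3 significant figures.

Seg 1: A = 3.49 mm² = 3.490e-06 m²
R_1 = (1.04×10^-7)(11.1)/(3.490e-06) = 0.3308 Ω
Seg 2: A = 0.00394 mm² = 3.940e-09 m²
R_2 = (7.02×10^-8)(17.3)/(3.940e-09) = 308.2 Ω
Seg 3: A = π(d/2)² = π(5.3500e-04 m)² = 8.992e-07 m²
R_3 = (1.03×10^-6)(3.38)/(8.992e-07) = 3.872 Ω
R_total = R_1 + R_2 + R_3 = 312 Ω

312 Ω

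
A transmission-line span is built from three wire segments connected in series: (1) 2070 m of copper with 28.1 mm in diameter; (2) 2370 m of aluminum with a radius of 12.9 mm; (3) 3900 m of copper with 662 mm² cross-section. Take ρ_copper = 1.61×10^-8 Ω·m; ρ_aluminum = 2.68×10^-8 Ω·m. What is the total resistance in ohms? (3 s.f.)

0.270 Ω

Seg 1: A = π(d/2)² = π(1.4050e-02 m)² = 6.202e-04 m²
R_1 = (1.61×10^-8)(2070)/(6.202e-04) = 0.05374 Ω
Seg 2: A = πr² = π(1.2900e-02 m)² = 5.228e-04 m²
R_2 = (2.68×10^-8)(2370)/(5.228e-04) = 0.1215 Ω
Seg 3: A = 662 mm² = 6.620e-04 m²
R_3 = (1.61×10^-8)(3900)/(6.620e-04) = 0.09485 Ω
R_total = R_1 + R_2 + R_3 = 0.270 Ω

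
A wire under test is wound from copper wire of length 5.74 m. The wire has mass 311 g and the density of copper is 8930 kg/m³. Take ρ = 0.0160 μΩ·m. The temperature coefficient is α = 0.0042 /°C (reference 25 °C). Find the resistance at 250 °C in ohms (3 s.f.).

0.0294 Ω

ρ = 0.0160 μΩ·m = 1.60×10^-8 Ω·m
A = m/(density·L) = 0.311/(8930×5.74) = 6.0673e-06 m²
R = ρL/A = (1.60×10^-8)(5.74)/(6.0673e-06) = 0.01514 Ω
R(250 °C) = 0.01514 × (1 + 0.0042×225) = 0.0294 Ω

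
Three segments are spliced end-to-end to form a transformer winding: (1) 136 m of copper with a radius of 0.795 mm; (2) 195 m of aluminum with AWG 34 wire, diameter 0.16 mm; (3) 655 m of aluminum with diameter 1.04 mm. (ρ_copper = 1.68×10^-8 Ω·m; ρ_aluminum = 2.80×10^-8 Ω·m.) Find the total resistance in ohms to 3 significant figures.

294 Ω

Seg 1: A = πr² = π(7.9500e-04 m)² = 1.986e-06 m²
R_1 = (1.68×10^-8)(136)/(1.986e-06) = 1.151 Ω
Seg 2: A = π(0.16/2 mm)² = π(8.0000e-05 m)² = 2.011e-08 m²
R_2 = (2.80×10^-8)(195)/(2.011e-08) = 271.6 Ω
Seg 3: A = π(d/2)² = π(5.2000e-04 m)² = 8.495e-07 m²
R_3 = (2.80×10^-8)(655)/(8.495e-07) = 21.59 Ω
R_total = R_1 + R_2 + R_3 = 294 Ω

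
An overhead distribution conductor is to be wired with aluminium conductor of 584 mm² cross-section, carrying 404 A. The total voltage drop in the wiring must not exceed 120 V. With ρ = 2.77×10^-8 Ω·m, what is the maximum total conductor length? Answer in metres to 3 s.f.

A = 584 mm² = 5.840e-04 m²
L_max = V_max·A/(1·ρI) = (120)(5.840e-04)/(2.77×10^-8×404) = 6260 m

6260 m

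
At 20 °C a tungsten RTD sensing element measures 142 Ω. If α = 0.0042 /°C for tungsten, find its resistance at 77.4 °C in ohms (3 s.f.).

176 Ω

ΔT = 77.4 − 20 = 57.4 °C
R = R₀(1 + αΔT) = 142 × (1 + 0.0042×57.4) = 142 × 1.241 = 176 Ω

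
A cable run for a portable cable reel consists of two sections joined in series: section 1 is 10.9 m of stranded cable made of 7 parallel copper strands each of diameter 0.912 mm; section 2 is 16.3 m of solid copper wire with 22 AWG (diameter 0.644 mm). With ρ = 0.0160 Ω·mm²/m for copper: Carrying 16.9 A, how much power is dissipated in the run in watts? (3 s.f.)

240 W

ρ = 0.0160 Ω·mm²/m = 1.60×10^-8 Ω·m
Section 1: A_strand = π(4.5600e-04)² = 6.533e-07 m²; R₁ = ρL/(N·A_s) = (1.60×10^-8)(10.9)/(7×6.533e-07) = 0.03814 Ω
Section 2: A = π(0.644/2 mm)² = π(3.2200e-04 m)² = 3.257e-07 m²
R₂ = (1.60×10^-8)(16.3)/(3.257e-07) = 0.8007 Ω
R = R₁ + R₂ = 0.8388 Ω
P = I²R = (16.9)² × 0.8388 = 240 W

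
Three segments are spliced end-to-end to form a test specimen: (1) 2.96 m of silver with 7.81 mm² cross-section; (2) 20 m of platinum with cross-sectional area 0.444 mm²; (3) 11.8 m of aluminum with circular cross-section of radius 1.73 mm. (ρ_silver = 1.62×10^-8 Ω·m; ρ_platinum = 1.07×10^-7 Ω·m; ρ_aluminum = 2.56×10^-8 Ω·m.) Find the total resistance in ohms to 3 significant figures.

4.86 Ω

Seg 1: A = 7.81 mm² = 7.810e-06 m²
R_1 = (1.62×10^-8)(2.96)/(7.810e-06) = 0.00614 Ω
Seg 2: A = 0.444 mm² = 4.440e-07 m²
R_2 = (1.07×10^-7)(20)/(4.440e-07) = 4.82 Ω
Seg 3: A = πr² = π(1.7300e-03 m)² = 9.402e-06 m²
R_3 = (2.56×10^-8)(11.8)/(9.402e-06) = 0.03213 Ω
R_total = R_1 + R_2 + R_3 = 4.86 Ω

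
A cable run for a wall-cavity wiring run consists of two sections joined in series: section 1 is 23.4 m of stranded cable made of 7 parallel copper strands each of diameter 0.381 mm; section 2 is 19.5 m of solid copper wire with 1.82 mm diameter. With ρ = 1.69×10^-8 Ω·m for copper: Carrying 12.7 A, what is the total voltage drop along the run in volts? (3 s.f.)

7.90 V

Section 1: A_strand = π(1.9050e-04)² = 1.140e-07 m²; R₁ = ρL/(N·A_s) = (1.69×10^-8)(23.4)/(7×1.140e-07) = 0.4955 Ω
Section 2: A = π(d/2)² = π(9.1000e-04 m)² = 2.602e-06 m²
R₂ = (1.69×10^-8)(19.5)/(2.602e-06) = 0.1267 Ω
R = R₁ + R₂ = 0.6222 Ω
V = IR = 12.7 × 0.6222 = 7.90 V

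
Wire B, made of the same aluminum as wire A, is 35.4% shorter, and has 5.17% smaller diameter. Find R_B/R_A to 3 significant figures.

R ∝ L/d², so R_B/R_A = (1 − 35.4/100) × (1 − 5.17/100)⁻²
= 0.646 × 1.112 = 0.718

0.718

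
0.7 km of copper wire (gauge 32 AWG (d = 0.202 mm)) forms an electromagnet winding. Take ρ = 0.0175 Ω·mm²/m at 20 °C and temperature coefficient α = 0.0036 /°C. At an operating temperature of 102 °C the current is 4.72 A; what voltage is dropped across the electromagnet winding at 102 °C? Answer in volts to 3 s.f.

2340 V

ρ = 0.0175 Ω·mm²/m = 1.75×10^-8 Ω·m
A = π(0.202/2 mm)² = π(1.0100e-04 m)² = 3.205e-08 m²
R₍20₎ = ρL/A = (1.75×10^-8)(700)/(3.205e-08) = 382.2 Ω
R₍102₎ = R₍20₎(1 + αΔT) = 382.2 × (1 + 0.0036×82) = 495.1 Ω
V = IR = 4.72 × 495.1 = 2340 V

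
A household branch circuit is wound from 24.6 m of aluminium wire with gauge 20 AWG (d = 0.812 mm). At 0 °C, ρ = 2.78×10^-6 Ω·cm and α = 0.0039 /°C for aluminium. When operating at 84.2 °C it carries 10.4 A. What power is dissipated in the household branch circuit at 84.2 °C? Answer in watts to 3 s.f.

ρ = 2.78×10^-6 Ω·cm = 2.78×10^-8 Ω·m
A = π(0.812/2 mm)² = π(4.0600e-04 m)² = 5.178e-07 m²
R₍0₎ = ρL/A = (2.78×10^-8)(24.6)/(5.178e-07) = 1.321 Ω
R₍84.2₎ = R₍0₎(1 + αΔT) = 1.321 × (1 + 0.0039×84.2) = 1.754 Ω
P = I²R = (10.4)² × 1.754 = 190 W

190 W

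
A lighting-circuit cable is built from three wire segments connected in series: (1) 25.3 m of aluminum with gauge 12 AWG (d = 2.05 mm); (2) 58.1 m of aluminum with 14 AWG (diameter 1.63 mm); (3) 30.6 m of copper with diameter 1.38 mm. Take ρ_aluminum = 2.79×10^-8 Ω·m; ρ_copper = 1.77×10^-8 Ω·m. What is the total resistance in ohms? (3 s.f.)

1.35 Ω

Seg 1: A = π(2.05/2 mm)² = π(1.0250e-03 m)² = 3.301e-06 m²
R_1 = (2.79×10^-8)(25.3)/(3.301e-06) = 0.2139 Ω
Seg 2: A = π(1.63/2 mm)² = π(8.1500e-04 m)² = 2.087e-06 m²
R_2 = (2.79×10^-8)(58.1)/(2.087e-06) = 0.7768 Ω
Seg 3: A = π(d/2)² = π(6.9000e-04 m)² = 1.496e-06 m²
R_3 = (1.77×10^-8)(30.6)/(1.496e-06) = 0.3621 Ω
R_total = R_1 + R_2 + R_3 = 1.35 Ω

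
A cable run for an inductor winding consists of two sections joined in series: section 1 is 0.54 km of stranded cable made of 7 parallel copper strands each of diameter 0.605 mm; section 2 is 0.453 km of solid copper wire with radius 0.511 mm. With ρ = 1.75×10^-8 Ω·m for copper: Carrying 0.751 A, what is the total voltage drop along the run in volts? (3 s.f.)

10.8 V

Section 1: A_strand = π(3.0250e-04)² = 2.875e-07 m²; R₁ = ρL/(N·A_s) = (1.75×10^-8)(540)/(7×2.875e-07) = 4.696 Ω
Section 2: A = πr² = π(5.1100e-04 m)² = 8.203e-07 m²
R₂ = (1.75×10^-8)(453)/(8.203e-07) = 9.664 Ω
R = R₁ + R₂ = 14.36 Ω
V = IR = 0.751 × 14.36 = 10.8 V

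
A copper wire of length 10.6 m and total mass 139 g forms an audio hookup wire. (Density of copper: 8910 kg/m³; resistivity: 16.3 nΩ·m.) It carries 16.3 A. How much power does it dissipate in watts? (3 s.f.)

31.2 W

ρ = 16.3 nΩ·m = 1.63×10^-8 Ω·m
A = m/(density·L) = 0.139/(8910×10.6) = 1.4717e-06 m²
R = ρL/A = (1.63×10^-8)(10.6)/(1.4717e-06) = 0.1174 Ω
P = I²R = (16.3)² × 0.1174 = 31.2 W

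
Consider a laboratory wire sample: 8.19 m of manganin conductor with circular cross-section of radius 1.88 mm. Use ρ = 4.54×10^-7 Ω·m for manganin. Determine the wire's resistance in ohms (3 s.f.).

0.335 Ω

A = πr² = π(1.8800e-03 m)² = 1.110e-05 m²
R = ρL/A = (4.54×10^-7)(8.19 m)/(1.110e-05 m²) = 0.335 Ω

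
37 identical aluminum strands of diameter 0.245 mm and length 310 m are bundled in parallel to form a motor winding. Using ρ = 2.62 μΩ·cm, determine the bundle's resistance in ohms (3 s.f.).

4.66 Ω

ρ = 2.62 μΩ·cm = 2.62×10^-8 Ω·m
A_strand = π(1.2250e-04 m)² = 4.714e-08 m²
R_strand = ρL/A = (2.62×10^-8)(310)/(4.714e-08) = 172.3 Ω
R_total = R_strand/N = 172.3/37 = 4.66 Ω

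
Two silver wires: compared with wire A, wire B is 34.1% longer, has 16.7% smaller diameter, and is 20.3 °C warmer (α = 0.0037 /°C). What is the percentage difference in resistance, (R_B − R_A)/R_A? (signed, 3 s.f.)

108%

R ∝ ρL/d² with ρ ∝ (1+αΔT), so R_B/R_A = (1 + 34.1/100) × (1 − 16.7/100)⁻² × (1 + 0.0037×20.3)
= 1.341 × 1.441 × 1.075 = 2.078
(R_B − R_A)/R_A = 2.078 − 1 = 108%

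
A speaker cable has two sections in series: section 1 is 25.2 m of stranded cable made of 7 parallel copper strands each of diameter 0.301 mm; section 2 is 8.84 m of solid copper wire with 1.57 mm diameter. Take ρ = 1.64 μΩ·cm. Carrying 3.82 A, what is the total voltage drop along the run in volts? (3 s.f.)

ρ = 1.64 μΩ·cm = 1.64×10^-8 Ω·m
Section 1: A_strand = π(1.5050e-04)² = 7.116e-08 m²; R₁ = ρL/(N·A_s) = (1.64×10^-8)(25.2)/(7×7.116e-08) = 0.8297 Ω
Section 2: A = π(d/2)² = π(7.8500e-04 m)² = 1.936e-06 m²
R₂ = (1.64×10^-8)(8.84)/(1.936e-06) = 0.07489 Ω
R = R₁ + R₂ = 0.9046 Ω
V = IR = 3.82 × 0.9046 = 3.46 V

3.46 V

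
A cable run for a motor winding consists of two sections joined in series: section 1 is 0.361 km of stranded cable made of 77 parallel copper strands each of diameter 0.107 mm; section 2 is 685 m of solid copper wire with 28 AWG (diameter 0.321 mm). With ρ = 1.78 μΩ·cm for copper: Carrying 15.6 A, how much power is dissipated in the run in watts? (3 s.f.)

ρ = 1.78 μΩ·cm = 1.78×10^-8 Ω·m
Section 1: A_strand = π(5.3500e-05)² = 8.992e-09 m²; R₁ = ρL/(N·A_s) = (1.78×10^-8)(361)/(77×8.992e-09) = 9.281 Ω
Section 2: A = π(0.321/2 mm)² = π(1.6050e-04 m)² = 8.093e-08 m²
R₂ = (1.78×10^-8)(685)/(8.093e-08) = 150.7 Ω
R = R₁ + R₂ = 159.9 Ω
P = I²R = (15.6)² × 159.9 = 38900 W

38900 W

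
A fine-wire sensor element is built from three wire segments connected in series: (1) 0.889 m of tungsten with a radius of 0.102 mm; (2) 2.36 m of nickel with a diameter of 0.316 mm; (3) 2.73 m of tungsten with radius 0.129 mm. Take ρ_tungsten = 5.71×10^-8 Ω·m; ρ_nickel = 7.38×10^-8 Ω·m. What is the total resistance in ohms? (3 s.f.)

6.76 Ω

Seg 1: A = πr² = π(1.0200e-04 m)² = 3.269e-08 m²
R_1 = (5.71×10^-8)(0.889)/(3.269e-08) = 1.553 Ω
Seg 2: A = π(d/2)² = π(1.5800e-04 m)² = 7.843e-08 m²
R_2 = (7.38×10^-8)(2.36)/(7.843e-08) = 2.221 Ω
Seg 3: A = πr² = π(1.2900e-04 m)² = 5.228e-08 m²
R_3 = (5.71×10^-8)(2.73)/(5.228e-08) = 2.982 Ω
R_total = R_1 + R_2 + R_3 = 6.76 Ω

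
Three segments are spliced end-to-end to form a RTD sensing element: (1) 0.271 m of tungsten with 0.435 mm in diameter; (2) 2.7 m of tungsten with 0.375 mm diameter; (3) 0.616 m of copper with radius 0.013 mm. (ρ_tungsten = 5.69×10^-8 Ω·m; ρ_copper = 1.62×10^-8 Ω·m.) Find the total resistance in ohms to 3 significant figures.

20.3 Ω

Seg 1: A = π(d/2)² = π(2.1750e-04 m)² = 1.486e-07 m²
R_1 = (5.69×10^-8)(0.271)/(1.486e-07) = 0.1038 Ω
Seg 2: A = π(d/2)² = π(1.8750e-04 m)² = 1.104e-07 m²
R_2 = (5.69×10^-8)(2.7)/(1.104e-07) = 1.391 Ω
Seg 3: A = πr² = π(1.3000e-05 m)² = 5.309e-10 m²
R_3 = (1.62×10^-8)(0.616)/(5.309e-10) = 18.8 Ω
R_total = R_1 + R_2 + R_3 = 20.3 Ω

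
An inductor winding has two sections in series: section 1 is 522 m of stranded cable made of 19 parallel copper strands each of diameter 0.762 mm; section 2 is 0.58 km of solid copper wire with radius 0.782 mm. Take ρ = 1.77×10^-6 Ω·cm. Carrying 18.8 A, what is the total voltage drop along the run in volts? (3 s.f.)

ρ = 1.77×10^-6 Ω·cm = 1.77×10^-8 Ω·m
Section 1: A_strand = π(3.8100e-04)² = 4.560e-07 m²; R₁ = ρL/(N·A_s) = (1.77×10^-8)(522)/(19×4.560e-07) = 1.066 Ω
Section 2: A = πr² = π(7.8200e-04 m)² = 1.921e-06 m²
R₂ = (1.77×10^-8)(580)/(1.921e-06) = 5.344 Ω
R = R₁ + R₂ = 6.41 Ω
V = IR = 18.8 × 6.41 = 121 V

121 V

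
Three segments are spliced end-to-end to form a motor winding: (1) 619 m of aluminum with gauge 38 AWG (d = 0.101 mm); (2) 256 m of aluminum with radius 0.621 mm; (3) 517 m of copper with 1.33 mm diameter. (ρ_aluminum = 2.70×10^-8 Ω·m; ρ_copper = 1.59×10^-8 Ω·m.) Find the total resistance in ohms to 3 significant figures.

Seg 1: A = π(0.101/2 mm)² = π(5.0500e-05 m)² = 8.012e-09 m²
R_1 = (2.70×10^-8)(619)/(8.012e-09) = 2086 Ω
Seg 2: A = πr² = π(6.2100e-04 m)² = 1.212e-06 m²
R_2 = (2.70×10^-8)(256)/(1.212e-06) = 5.705 Ω
Seg 3: A = π(d/2)² = π(6.6500e-04 m)² = 1.389e-06 m²
R_3 = (1.59×10^-8)(517)/(1.389e-06) = 5.917 Ω
R_total = R_1 + R_2 + R_3 = 2100 Ω

2100 Ω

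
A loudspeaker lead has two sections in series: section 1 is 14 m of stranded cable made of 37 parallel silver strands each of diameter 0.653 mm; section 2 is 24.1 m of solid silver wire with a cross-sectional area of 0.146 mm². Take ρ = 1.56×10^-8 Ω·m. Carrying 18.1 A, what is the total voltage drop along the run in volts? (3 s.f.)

Section 1: A_strand = π(3.2650e-04)² = 3.349e-07 m²; R₁ = ρL/(N·A_s) = (1.56×10^-8)(14)/(37×3.349e-07) = 0.01763 Ω
Section 2: A = 0.146 mm² = 1.460e-07 m²
R₂ = (1.56×10^-8)(24.1)/(1.460e-07) = 2.575 Ω
R = R₁ + R₂ = 2.593 Ω
V = IR = 18.1 × 2.593 = 46.9 V

46.9 V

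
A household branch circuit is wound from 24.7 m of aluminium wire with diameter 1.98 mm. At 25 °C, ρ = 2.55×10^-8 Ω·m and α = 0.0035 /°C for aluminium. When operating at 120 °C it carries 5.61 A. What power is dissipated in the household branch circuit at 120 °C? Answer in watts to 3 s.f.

8.58 W

A = π(d/2)² = π(9.9000e-04 m)² = 3.079e-06 m²
R₍25₎ = ρL/A = (2.55×10^-8)(24.7)/(3.079e-06) = 0.2046 Ω
R₍120₎ = R₍25₎(1 + αΔT) = 0.2046 × (1 + 0.0035×95) = 0.2726 Ω
P = I²R = (5.61)² × 0.2726 = 8.58 W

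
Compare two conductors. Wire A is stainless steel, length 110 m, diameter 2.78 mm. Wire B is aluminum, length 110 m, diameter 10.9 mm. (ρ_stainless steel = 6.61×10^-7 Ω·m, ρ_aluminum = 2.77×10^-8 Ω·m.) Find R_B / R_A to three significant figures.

R ∝ ρL/d², so R_B/R_A = (ρ_B/ρ_A) × (d_A/d_B)²
= (2.77×10^-8/6.61×10^-7) × (2.78/10.9)² = 0.00273

0.00273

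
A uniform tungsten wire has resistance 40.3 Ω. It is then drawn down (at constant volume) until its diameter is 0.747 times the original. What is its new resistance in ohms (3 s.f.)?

Volume constant ⇒ L' = L/r² with r = 0.747. R' = ρL'/A' = ρ(L/r²)/(πr²d₀²/4) = R/r⁴.
R' = 3.212 × 40.3 = 129 Ω

129 Ω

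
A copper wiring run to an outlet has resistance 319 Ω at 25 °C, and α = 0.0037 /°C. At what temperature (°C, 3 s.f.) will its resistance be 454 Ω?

R = R₀(1 + α(T − T₀)) ⇒ T = T₀ + (R/R₀ − 1)/α
T = 25 + (454/319 − 1)/0.0037 = 25 + (0.4232)/0.0037 = 139 °C

139 °C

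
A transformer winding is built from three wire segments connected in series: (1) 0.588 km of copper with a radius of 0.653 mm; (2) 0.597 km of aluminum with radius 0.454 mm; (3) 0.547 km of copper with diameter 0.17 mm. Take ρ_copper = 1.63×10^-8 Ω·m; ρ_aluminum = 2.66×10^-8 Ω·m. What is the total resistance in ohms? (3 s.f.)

Seg 1: A = πr² = π(6.5300e-04 m)² = 1.340e-06 m²
R_1 = (1.63×10^-8)(588)/(1.340e-06) = 7.155 Ω
Seg 2: A = πr² = π(4.5400e-04 m)² = 6.475e-07 m²
R_2 = (2.66×10^-8)(597)/(6.475e-07) = 24.52 Ω
Seg 3: A = π(d/2)² = π(8.5000e-05 m)² = 2.270e-08 m²
R_3 = (1.63×10^-8)(547)/(2.270e-08) = 392.8 Ω
R_total = R_1 + R_2 + R_3 = 424 Ω

424 Ω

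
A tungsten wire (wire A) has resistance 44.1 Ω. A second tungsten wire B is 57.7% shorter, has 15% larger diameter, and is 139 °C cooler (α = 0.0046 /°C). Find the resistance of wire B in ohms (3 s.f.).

R ∝ ρL/d² with ρ ∝ (1+αΔT), so R_B/R_A = (1 − 57.7/100) × (1 + 15/100)⁻² × (1 − 0.0046×139)
= 0.423 × 0.7561 × 0.3606 = 0.1153
R_B = 0.1153 × 44.1 = 5.09 Ω

5.09 Ω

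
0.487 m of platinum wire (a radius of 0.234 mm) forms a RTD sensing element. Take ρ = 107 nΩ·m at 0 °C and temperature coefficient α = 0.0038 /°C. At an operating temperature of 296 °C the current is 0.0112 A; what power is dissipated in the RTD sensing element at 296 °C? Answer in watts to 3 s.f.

8.07×10^-5 W

ρ = 107 nΩ·m = 1.07×10^-7 Ω·m
A = πr² = π(2.3400e-04 m)² = 1.720e-07 m²
R₍0₎ = ρL/A = (1.07×10^-7)(0.487)/(1.720e-07) = 0.3029 Ω
R₍296₎ = R₍0₎(1 + αΔT) = 0.3029 × (1 + 0.0038×296) = 0.6436 Ω
P = I²R = (0.0112)² × 0.6436 = 8.07×10^-5 W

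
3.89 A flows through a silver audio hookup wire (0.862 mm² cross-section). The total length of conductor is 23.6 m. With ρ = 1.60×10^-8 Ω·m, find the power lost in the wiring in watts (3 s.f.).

A = 0.862 mm² = 8.620e-07 m²
R = ρL/A = (1.60×10^-8)(23.6)/(8.620e-07) = 0.4381 Ω
P = I²R = (3.89)² × 0.4381 = 6.63 W

6.63 W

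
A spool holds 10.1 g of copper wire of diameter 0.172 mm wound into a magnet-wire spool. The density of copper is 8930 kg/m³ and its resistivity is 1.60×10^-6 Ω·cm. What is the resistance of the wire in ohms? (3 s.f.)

33.5 Ω

ρ = 1.60×10^-6 Ω·cm = 1.60×10^-8 Ω·m
A = π(d/2)² = π(8.6000e-05 m)² = 2.3235e-08 m²
L = m/(density·A) = 0.0101/(8930×2.3235e-08) = 48.68 m
R = ρL/A = (1.60×10^-8)(48.68)/(2.3235e-08) = 33.5 Ω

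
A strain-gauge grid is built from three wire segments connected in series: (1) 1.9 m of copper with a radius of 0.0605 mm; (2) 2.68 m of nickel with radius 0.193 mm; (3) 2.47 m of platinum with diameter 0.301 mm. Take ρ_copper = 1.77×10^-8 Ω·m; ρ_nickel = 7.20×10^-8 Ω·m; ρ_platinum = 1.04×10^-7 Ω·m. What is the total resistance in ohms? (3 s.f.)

Seg 1: A = πr² = π(6.0500e-05 m)² = 1.150e-08 m²
R_1 = (1.77×10^-8)(1.9)/(1.150e-08) = 2.925 Ω
Seg 2: A = πr² = π(1.9300e-04 m)² = 1.170e-07 m²
R_2 = (7.20×10^-8)(2.68)/(1.170e-07) = 1.649 Ω
Seg 3: A = π(d/2)² = π(1.5050e-04 m)² = 7.116e-08 m²
R_3 = (1.04×10^-7)(2.47)/(7.116e-08) = 3.61 Ω
R_total = R_1 + R_2 + R_3 = 8.18 Ω

8.18 Ω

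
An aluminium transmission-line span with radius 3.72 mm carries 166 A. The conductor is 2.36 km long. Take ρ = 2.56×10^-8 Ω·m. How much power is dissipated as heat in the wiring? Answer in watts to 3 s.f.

A = πr² = π(3.7200e-03 m)² = 4.347e-05 m²
R = ρL/A = (2.56×10^-8)(2360)/(4.347e-05) = 1.39 Ω
P = I²R = (166)² × 1.39 = 38300 W

38300 W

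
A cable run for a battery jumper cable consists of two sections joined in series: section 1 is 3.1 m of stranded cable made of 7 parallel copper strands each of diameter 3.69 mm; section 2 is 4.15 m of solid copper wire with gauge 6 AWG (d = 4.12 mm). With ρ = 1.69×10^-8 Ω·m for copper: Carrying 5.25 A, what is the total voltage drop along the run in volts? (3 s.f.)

Section 1: A_strand = π(1.8450e-03)² = 1.069e-05 m²; R₁ = ρL/(N·A_s) = (1.69×10^-8)(3.1)/(7×1.069e-05) = 6.999×10^-4 Ω
Section 2: A = π(4.12/2 mm)² = π(2.0600e-03 m)² = 1.333e-05 m²
R₂ = (1.69×10^-8)(4.15)/(1.333e-05) = 0.005261 Ω
R = R₁ + R₂ = 0.005961 Ω
V = IR = 5.25 × 0.005961 = 0.0313 V

0.0313 V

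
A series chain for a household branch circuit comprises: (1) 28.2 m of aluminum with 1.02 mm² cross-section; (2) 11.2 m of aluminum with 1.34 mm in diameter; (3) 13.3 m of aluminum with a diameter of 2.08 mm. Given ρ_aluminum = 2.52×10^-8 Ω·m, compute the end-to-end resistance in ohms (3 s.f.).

0.995 Ω

Seg 1: A = 1.02 mm² = 1.020e-06 m²
R_1 = (2.52×10^-8)(28.2)/(1.020e-06) = 0.6967 Ω
Seg 2: A = π(d/2)² = π(6.7000e-04 m)² = 1.410e-06 m²
R_2 = (2.52×10^-8)(11.2)/(1.410e-06) = 0.2001 Ω
Seg 3: A = π(d/2)² = π(1.0400e-03 m)² = 3.398e-06 m²
R_3 = (2.52×10^-8)(13.3)/(3.398e-06) = 0.09864 Ω
R_total = R_1 + R_2 + R_3 = 0.995 Ω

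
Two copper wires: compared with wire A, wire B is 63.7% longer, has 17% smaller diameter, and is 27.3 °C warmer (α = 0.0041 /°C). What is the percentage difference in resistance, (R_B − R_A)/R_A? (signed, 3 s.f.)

R ∝ ρL/d² with ρ ∝ (1+αΔT), so R_B/R_A = (1 + 63.7/100) × (1 − 17/100)⁻² × (1 + 0.0041×27.3)
= 1.637 × 1.452 × 1.112 = 2.642
(R_B − R_A)/R_A = 2.642 − 1 = 164%

164%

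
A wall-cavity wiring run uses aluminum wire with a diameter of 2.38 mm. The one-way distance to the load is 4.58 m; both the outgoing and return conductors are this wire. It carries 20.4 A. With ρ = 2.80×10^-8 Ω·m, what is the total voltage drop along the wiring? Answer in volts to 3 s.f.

1.18 V

A = π(d/2)² = π(1.1900e-03 m)² = 4.449e-06 m²
Total conductor length (both ways) L = 2 × 4.58 = 9.16 m
R = ρL/A = (2.80×10^-8)(9.16)/(4.449e-06) = 0.05765 Ω
V = IR = 20.4 × 0.05765 = 1.18 V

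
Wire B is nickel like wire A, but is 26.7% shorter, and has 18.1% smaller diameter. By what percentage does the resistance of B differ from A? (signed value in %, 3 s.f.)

R ∝ L/d², so R_B/R_A = (1 − 26.7/100) × (1 − 18.1/100)⁻²
= 0.733 × 1.491 = 1.093
(R_B − R_A)/R_A = 1.093 − 1 = 9.28%

9.28%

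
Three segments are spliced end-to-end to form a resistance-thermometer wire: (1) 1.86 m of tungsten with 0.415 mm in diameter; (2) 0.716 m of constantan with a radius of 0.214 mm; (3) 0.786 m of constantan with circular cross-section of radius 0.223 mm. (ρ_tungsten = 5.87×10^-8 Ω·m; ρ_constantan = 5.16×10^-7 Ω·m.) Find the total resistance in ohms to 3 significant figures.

Seg 1: A = π(d/2)² = π(2.0750e-04 m)² = 1.353e-07 m²
R_1 = (5.87×10^-8)(1.86)/(1.353e-07) = 0.8072 Ω
Seg 2: A = πr² = π(2.1400e-04 m)² = 1.439e-07 m²
R_2 = (5.16×10^-7)(0.716)/(1.439e-07) = 2.568 Ω
Seg 3: A = πr² = π(2.2300e-04 m)² = 1.562e-07 m²
R_3 = (5.16×10^-7)(0.786)/(1.562e-07) = 2.596 Ω
R_total = R_1 + R_2 + R_3 = 5.97 Ω

5.97 Ω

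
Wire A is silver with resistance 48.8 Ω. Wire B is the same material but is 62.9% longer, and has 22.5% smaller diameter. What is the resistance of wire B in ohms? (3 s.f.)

R ∝ L/d², so R_B/R_A = (1 + 62.9/100) × (1 − 22.5/100)⁻²
= 1.629 × 1.665 = 2.712
R_B = 2.712 × 48.8 = 132 Ω

132 Ω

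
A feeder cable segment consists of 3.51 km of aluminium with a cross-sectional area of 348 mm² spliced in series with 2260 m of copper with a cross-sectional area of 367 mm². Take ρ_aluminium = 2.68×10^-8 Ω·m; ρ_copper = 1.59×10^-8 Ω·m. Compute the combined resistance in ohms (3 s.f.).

Segment 1: A = 348 mm² = 3.480e-04 m²
R₁ = ρL/A = (2.68×10^-8)(3510)/(3.480e-04) = 0.2703 Ω
Segment 2: A = 367 mm² = 3.670e-04 m²
R₂ = (1.59×10^-8)(2260)/(3.670e-04) = 0.09791 Ω
R = R₁ + R₂ = 0.368 Ω

0.368 Ω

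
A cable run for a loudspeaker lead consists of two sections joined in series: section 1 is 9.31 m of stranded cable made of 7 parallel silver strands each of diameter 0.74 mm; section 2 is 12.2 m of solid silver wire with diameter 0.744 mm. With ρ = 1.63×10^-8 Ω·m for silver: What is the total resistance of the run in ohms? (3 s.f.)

Section 1: A_strand = π(3.7000e-04)² = 4.301e-07 m²; R₁ = ρL/(N·A_s) = (1.63×10^-8)(9.31)/(7×4.301e-07) = 0.05041 Ω
Section 2: A = π(d/2)² = π(3.7200e-04 m)² = 4.347e-07 m²
R₂ = (1.63×10^-8)(12.2)/(4.347e-07) = 0.4574 Ω
R = R₁ + R₂ = 0.508 Ω

0.508 Ω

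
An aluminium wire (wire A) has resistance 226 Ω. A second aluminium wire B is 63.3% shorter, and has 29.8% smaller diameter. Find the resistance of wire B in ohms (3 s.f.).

168 Ω

R ∝ L/d², so R_B/R_A = (1 − 63.3/100) × (1 − 29.8/100)⁻²
= 0.367 × 2.029 = 0.7447
R_B = 0.7447 × 226 = 168 Ω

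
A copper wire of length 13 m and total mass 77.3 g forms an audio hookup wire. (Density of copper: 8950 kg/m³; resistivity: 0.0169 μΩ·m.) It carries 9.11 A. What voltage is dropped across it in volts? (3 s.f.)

ρ = 0.0169 μΩ·m = 1.69×10^-8 Ω·m
A = m/(density·L) = 0.0773/(8950×13) = 6.6437e-07 m²
R = ρL/A = (1.69×10^-8)(13)/(6.6437e-07) = 0.3307 Ω
V = IR = 9.11 × 0.3307 = 3.01 V

3.01 V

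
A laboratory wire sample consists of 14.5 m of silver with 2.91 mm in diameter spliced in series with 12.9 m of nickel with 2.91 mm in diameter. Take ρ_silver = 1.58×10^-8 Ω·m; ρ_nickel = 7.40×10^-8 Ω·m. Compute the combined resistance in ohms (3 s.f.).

Segment 1: A = π(d/2)² = π(1.4550e-03 m)² = 6.651e-06 m²
R₁ = ρL/A = (1.58×10^-8)(14.5)/(6.651e-06) = 0.03445 Ω
R₂ = (7.40×10^-8)(12.9)/(6.651e-06) = 0.1435 Ω
R = R₁ + R₂ = 0.178 Ω

0.178 Ω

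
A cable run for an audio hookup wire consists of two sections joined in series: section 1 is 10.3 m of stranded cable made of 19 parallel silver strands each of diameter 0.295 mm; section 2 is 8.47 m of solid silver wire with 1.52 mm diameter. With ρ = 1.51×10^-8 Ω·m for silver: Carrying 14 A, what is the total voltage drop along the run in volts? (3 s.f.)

Section 1: A_strand = π(1.4750e-04)² = 6.835e-08 m²; R₁ = ρL/(N·A_s) = (1.51×10^-8)(10.3)/(19×6.835e-08) = 0.1198 Ω
Section 2: A = π(d/2)² = π(7.6000e-04 m)² = 1.815e-06 m²
R₂ = (1.51×10^-8)(8.47)/(1.815e-06) = 0.07048 Ω
R = R₁ + R₂ = 0.1902 Ω
V = IR = 14 × 0.1902 = 2.66 V

2.66 V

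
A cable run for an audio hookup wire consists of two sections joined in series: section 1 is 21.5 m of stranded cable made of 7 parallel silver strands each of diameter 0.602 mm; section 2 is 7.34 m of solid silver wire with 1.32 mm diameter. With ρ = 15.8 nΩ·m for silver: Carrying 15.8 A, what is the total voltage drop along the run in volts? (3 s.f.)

ρ = 15.8 nΩ·m = 1.58×10^-8 Ω·m
Section 1: A_strand = π(3.0100e-04)² = 2.846e-07 m²; R₁ = ρL/(N·A_s) = (1.58×10^-8)(21.5)/(7×2.846e-07) = 0.1705 Ω
Section 2: A = π(d/2)² = π(6.6000e-04 m)² = 1.368e-06 m²
R₂ = (1.58×10^-8)(7.34)/(1.368e-06) = 0.08475 Ω
R = R₁ + R₂ = 0.2552 Ω
V = IR = 15.8 × 0.2552 = 4.03 V

4.03 V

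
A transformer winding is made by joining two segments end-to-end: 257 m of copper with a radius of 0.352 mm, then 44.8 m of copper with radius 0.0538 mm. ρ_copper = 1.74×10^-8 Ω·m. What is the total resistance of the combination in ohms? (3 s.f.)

97.2 Ω

Segment 1: A = πr² = π(3.5200e-04 m)² = 3.893e-07 m²
R₁ = ρL/A = (1.74×10^-8)(257)/(3.893e-07) = 11.49 Ω
Segment 2: A = πr² = π(5.3800e-05 m)² = 9.093e-09 m²
R₂ = (1.74×10^-8)(44.8)/(9.093e-09) = 85.73 Ω
R = R₁ + R₂ = 97.2 Ω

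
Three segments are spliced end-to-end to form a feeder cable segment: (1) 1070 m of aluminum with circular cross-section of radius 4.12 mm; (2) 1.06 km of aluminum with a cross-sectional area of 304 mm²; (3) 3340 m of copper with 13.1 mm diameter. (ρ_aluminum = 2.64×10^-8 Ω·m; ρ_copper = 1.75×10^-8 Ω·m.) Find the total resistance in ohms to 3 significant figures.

1.06 Ω

Seg 1: A = πr² = π(4.1200e-03 m)² = 5.333e-05 m²
R_1 = (2.64×10^-8)(1070)/(5.333e-05) = 0.5297 Ω
Seg 2: A = 304 mm² = 3.040e-04 m²
R_2 = (2.64×10^-8)(1060)/(3.040e-04) = 0.09205 Ω
Seg 3: A = π(d/2)² = π(6.5500e-03 m)² = 1.348e-04 m²
R_3 = (1.75×10^-8)(3340)/(1.348e-04) = 0.4337 Ω
R_total = R_1 + R_2 + R_3 = 1.06 Ω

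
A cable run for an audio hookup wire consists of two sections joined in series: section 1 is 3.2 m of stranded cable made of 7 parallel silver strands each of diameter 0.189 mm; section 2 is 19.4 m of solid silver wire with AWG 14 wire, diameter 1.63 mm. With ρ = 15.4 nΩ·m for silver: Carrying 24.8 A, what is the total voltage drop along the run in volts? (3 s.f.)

ρ = 15.4 nΩ·m = 1.54×10^-8 Ω·m
Section 1: A_strand = π(9.4500e-05)² = 2.806e-08 m²; R₁ = ρL/(N·A_s) = (1.54×10^-8)(3.2)/(7×2.806e-08) = 0.2509 Ω
Section 2: A = π(1.63/2 mm)² = π(8.1500e-04 m)² = 2.087e-06 m²
R₂ = (1.54×10^-8)(19.4)/(2.087e-06) = 0.1432 Ω
R = R₁ + R₂ = 0.3941 Ω
V = IR = 24.8 × 0.3941 = 9.77 V

9.77 V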